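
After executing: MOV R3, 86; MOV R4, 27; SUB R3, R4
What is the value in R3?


Register state trace:
  MOV R3, 86  → R3 = 86
  MOV R4, 27  → R4 = 27
  SUB R3, R4  → R3 = 86 - 27 = 59
Final: R3 = 59

59


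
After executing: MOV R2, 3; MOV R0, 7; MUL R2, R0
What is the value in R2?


Register state trace:
  MOV R2, 3  → R2 = 3
  MOV R0, 7  → R0 = 7
  MUL R2, R0  → R2 = 3 * 7 = 21
Final: R2 = 21

21


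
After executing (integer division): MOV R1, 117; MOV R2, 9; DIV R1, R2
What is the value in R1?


Register state trace:
  MOV R1, 117  → R1 = 117
  MOV R2, 9  → R2 = 9
  DIV R1, R2  → R1 = 117 // 9 = 13
Final: R1 = 13

13


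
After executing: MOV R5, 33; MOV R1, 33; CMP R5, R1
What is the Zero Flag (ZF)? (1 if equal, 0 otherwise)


Register state trace:
  MOV R5, 33  → R5 = 33
  MOV R1, 33  → R1 = 33
  CMP R5, R1  → computes 33 - 33 = 0
  Result is zero, so values are equal
ZF = 1

1


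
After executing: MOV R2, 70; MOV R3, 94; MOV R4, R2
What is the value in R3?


Register state trace:
  MOV R2, 70  → R2 = 70
  MOV R3, 94  → R3 = 94
  MOV R4, R2  → R4 = 70
Final: R3 = 94

94


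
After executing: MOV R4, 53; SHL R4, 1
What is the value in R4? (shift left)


Register state trace:
  MOV R4, 53  → R4 = 53
  SHL R4, 1  → R4 = 53 << 1 = 53 * 2^1 = 106
Final: R4 = 106

106


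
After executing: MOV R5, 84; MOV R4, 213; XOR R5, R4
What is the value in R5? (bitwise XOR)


Register state trace:
  MOV R5, 84  → R5 = 84 (0b01010100)
  MOV R4, 213  → R4 = 213 (0b11010101)
  XOR R5, R4  → R5 = 84 XOR 213 = 129 (0b10000001)
Final: R5 = 129

129


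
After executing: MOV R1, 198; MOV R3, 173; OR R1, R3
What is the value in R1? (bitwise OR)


Register state trace:
  MOV R1, 198  → R1 = 198 (0b11000110)
  MOV R3, 173  → R3 = 173 (0b10101101)
  OR R1, R3   → R1 = 198 OR 173 = 239 (0b11101111)
Final: R1 = 239

239


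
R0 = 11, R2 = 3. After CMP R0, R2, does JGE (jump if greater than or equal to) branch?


Trace:
  R0 = 11, R2 = 3
  CMP R0, R2  → compares 11 vs 3
  JGE checks: is 11 greater than or equal to 3?
  11 > 3, so condition is true
Branch taken: Yes

Yes


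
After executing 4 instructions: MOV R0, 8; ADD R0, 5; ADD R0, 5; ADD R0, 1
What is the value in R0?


Register state trace:
  MOV R0, 8  → R0 = 8
  ADD R0, 5  → R0 = 8 + 5 = 13
  ADD R0, 5  → R0 = 13 + 5 = 18
  ADD R0, 1  → R0 = 18 + 1 = 19
Final: R0 = 19

19


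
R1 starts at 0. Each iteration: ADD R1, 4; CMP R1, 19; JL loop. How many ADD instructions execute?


Loop trace (R1 starts at 0, target 19, step 4):
  ADD #1: R1 = 0 + 4 = 4  → 4 < 19, loop
  ADD #2: R1 = 4 + 4 = 8  → 8 < 19, loop
  ADD #3: R1 = 8 + 4 = 12  → 12 < 19, loop
  ADD #4: R1 = 12 + 4 = 16  → 16 < 19, loop
  ADD #5: R1 = 16 + 4 = 20  → 20 >= 19, exit
Total ADD instructions: 5

5


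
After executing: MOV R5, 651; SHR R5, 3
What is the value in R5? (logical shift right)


Register state trace:
  MOV R5, 651  → R5 = 651
  SHR R5, 3  → R5 = 651 >> 3 = 651 // 2^3 = 81
Final: R5 = 81

81


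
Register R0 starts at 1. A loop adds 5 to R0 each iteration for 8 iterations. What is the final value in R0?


Starting value: R0 = 1
  Iter 1: R0 = 1 + 5 = 6
  Iter 2: R0 = 6 + 5 = 11
  Iter 3: R0 = 11 + 5 = 16
  Iter 4: R0 = 16 + 5 = 21
  Iter 5: R0 = 21 + 5 = 26
  Iter 6: R0 = 26 + 5 = 31
  Iter 7: R0 = 31 + 5 = 36
  Iter 8: R0 = 36 + 5 = 41
Final: R0 = 41

41


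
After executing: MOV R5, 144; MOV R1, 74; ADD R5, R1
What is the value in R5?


Register state trace:
  MOV R5, 144  → R5 = 144
  MOV R1, 74  → R1 = 74
  ADD R5, R1  → R5 = 144 + 74 = 218
Final: R5 = 218

218


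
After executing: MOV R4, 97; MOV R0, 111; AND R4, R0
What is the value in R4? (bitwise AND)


Register state trace:
  MOV R4, 97  → R4 = 97 (0b01100001)
  MOV R0, 111  → R0 = 111 (0b01101111)
  AND R4, R0  → R4 = 97 AND 111 = 97 (0b01100001)
Final: R4 = 97

97


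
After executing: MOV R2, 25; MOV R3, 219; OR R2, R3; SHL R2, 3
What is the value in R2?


Register state trace:
  MOV R2, 25  → R2 = 25 (0b00011001)
  MOV R3, 219  → R3 = 219 (0b11011011)
  OR R2, R3  → R2 = 25 OR 219 = 219 (0b11011011)
  SHL R2, 3  → R2 = 219 << 3 = 1752
Final: R2 = 1752

1752


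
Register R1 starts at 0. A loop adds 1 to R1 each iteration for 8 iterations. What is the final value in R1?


Starting value: R1 = 0
  Iter 1: R1 = 0 + 1 = 1
  Iter 2: R1 = 1 + 1 = 2
  Iter 3: R1 = 2 + 1 = 3
  Iter 4: R1 = 3 + 1 = 4
  Iter 5: R1 = 4 + 1 = 5
  Iter 6: R1 = 5 + 1 = 6
  Iter 7: R1 = 6 + 1 = 7
  Iter 8: R1 = 7 + 1 = 8
Final: R1 = 8

8


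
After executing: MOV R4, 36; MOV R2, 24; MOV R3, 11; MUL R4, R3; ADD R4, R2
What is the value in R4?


Register state trace:
  MOV R4, 36  → R4 = 36
  MOV R2, 24  → R2 = 24
  MOV R3, 11  → R3 = 11
  MUL R4, R3  → R4 = 36 * 11 = 396
  ADD R4, R2  → R4 = 396 + 24 = 420
Final: R4 = 420

420


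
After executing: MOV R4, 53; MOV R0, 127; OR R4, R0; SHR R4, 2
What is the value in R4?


Register state trace:
  MOV R4, 53  → R4 = 53 (0b00110101)
  MOV R0, 127  → R0 = 127 (0b01111111)
  OR R4, R0  → R4 = 53 OR 127 = 127 (0b01111111)
  SHR R4, 2  → R4 = 127 >> 2 = 31
Final: R4 = 31

31


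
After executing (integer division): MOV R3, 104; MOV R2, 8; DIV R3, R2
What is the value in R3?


Register state trace:
  MOV R3, 104  → R3 = 104
  MOV R2, 8  → R2 = 8
  DIV R3, R2  → R3 = 104 // 8 = 13
Final: R3 = 13

13


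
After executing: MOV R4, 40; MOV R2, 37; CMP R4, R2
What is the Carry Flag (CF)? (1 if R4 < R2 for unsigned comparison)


Register state trace:
  MOV R4, 40  → R4 = 40
  MOV R2, 37  → R2 = 37
  CMP R4, R2  → unsigned 40 - 37: no borrow
  40 >= 37, so CF = 0
CF = 0

0


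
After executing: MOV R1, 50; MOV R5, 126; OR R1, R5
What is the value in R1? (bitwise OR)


Register state trace:
  MOV R1, 50  → R1 = 50 (0b00110010)
  MOV R5, 126  → R5 = 126 (0b01111110)
  OR R1, R5   → R1 = 50 OR 126 = 126 (0b01111110)
Final: R1 = 126

126


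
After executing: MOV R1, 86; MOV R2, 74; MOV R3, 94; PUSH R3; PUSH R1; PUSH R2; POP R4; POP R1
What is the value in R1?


Stack trace (top is rightmost):
  MOV R1, 86  → R1 = 86
  MOV R2, 74  → R2 = 74
  MOV R3, 94  → R3 = 94
  PUSH R3  → stack: [94]
  PUSH R1  → stack: [94, 86]
  PUSH R2  → stack: [94, 86, 74]
  POP R4  → R4 = 74, stack: [94, 86]
  POP R1  → R1 = 86, stack: [94]
Final: R1 = 86

86


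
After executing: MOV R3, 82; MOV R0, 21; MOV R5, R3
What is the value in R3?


Register state trace:
  MOV R3, 82  → R3 = 82
  MOV R0, 21  → R0 = 21
  MOV R5, R3  → R5 = 82
Final: R3 = 82

82


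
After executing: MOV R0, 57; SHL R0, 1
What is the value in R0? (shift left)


Register state trace:
  MOV R0, 57  → R0 = 57
  SHL R0, 1  → R0 = 57 << 1 = 57 * 2^1 = 114
Final: R0 = 114

114


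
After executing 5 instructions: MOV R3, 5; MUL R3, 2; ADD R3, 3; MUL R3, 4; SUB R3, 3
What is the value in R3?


Register state trace:
  MOV R3, 5  → R3 = 5
  MUL R3, 2  → R3 = 5 * 2 = 10
  ADD R3, 3  → R3 = 10 + 3 = 13
  MUL R3, 4  → R3 = 13 * 4 = 52
  SUB R3, 3  → R3 = 52 - 3 = 49
Final: R3 = 49

49


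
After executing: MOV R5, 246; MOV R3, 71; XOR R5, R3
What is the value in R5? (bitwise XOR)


Register state trace:
  MOV R5, 246  → R5 = 246 (0b11110110)
  MOV R3, 71  → R3 = 71 (0b01000111)
  XOR R5, R3  → R5 = 246 XOR 71 = 177 (0b10110001)
Final: R5 = 177

177


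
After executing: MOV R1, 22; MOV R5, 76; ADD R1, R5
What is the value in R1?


Register state trace:
  MOV R1, 22  → R1 = 22
  MOV R5, 76  → R5 = 76
  ADD R1, R5  → R1 = 22 + 76 = 98
Final: R1 = 98

98


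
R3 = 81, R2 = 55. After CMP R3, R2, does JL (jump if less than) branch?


Trace:
  R3 = 81, R2 = 55
  CMP R3, R2  → compares 81 vs 55
  JL checks: is 81 less than 55?
  81 > 55, so condition is false
Branch taken: No

No


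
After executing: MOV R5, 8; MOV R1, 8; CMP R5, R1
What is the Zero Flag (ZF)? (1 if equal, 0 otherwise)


Register state trace:
  MOV R5, 8  → R5 = 8
  MOV R1, 8  → R1 = 8
  CMP R5, R1  → computes 8 - 8 = 0
  Result is zero, so values are equal
ZF = 1

1


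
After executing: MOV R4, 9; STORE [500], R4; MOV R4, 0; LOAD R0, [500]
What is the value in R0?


Register and memory trace:
  MOV R4, 9  → R4 = 9
  STORE [500], R4  → mem[500] = 9
  MOV R4, 0  → R4 = 0
  LOAD R0, [500]  → R0 = mem[500] = 9
Final: R0 = 9

9


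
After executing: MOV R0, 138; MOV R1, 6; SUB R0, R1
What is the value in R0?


Register state trace:
  MOV R0, 138  → R0 = 138
  MOV R1, 6  → R1 = 6
  SUB R0, R1  → R0 = 138 - 6 = 132
Final: R0 = 132

132


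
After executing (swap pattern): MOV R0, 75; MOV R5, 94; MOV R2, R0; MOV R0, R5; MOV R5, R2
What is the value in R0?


Register state trace (swap pattern):
  MOV R0, 75  → R0 = 75
  MOV R5, 94  → R5 = 94
  MOV R2, R0  → R2 = 75  (save R0)
  MOV R0, R5  → R0 = 94  (R0 gets R5's value)
  MOV R5, R2  → R5 = 75  (R5 gets saved value)
Final: R0 = 94

94


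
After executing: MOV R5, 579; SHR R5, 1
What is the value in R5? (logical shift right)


Register state trace:
  MOV R5, 579  → R5 = 579
  SHR R5, 1  → R5 = 579 >> 1 = 579 // 2^1 = 289
Final: R5 = 289

289


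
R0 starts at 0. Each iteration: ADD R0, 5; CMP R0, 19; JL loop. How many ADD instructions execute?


Loop trace (R0 starts at 0, target 19, step 5):
  ADD #1: R0 = 0 + 5 = 5  → 5 < 19, loop
  ADD #2: R0 = 5 + 5 = 10  → 10 < 19, loop
  ADD #3: R0 = 10 + 5 = 15  → 15 < 19, loop
  ADD #4: R0 = 15 + 5 = 20  → 20 >= 19, exit
Total ADD instructions: 4

4


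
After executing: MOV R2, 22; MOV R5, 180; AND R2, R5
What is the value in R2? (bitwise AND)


Register state trace:
  MOV R2, 22  → R2 = 22 (0b00010110)
  MOV R5, 180  → R5 = 180 (0b10110100)
  AND R2, R5  → R2 = 22 AND 180 = 20 (0b00010100)
Final: R2 = 20

20


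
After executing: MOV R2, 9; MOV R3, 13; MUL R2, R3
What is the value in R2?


Register state trace:
  MOV R2, 9  → R2 = 9
  MOV R3, 13  → R3 = 13
  MUL R2, R3  → R2 = 9 * 13 = 117
Final: R2 = 117

117


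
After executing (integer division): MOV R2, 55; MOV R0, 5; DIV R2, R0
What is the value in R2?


Register state trace:
  MOV R2, 55  → R2 = 55
  MOV R0, 5  → R0 = 5
  DIV R2, R0  → R2 = 55 // 5 = 11
Final: R2 = 11

11


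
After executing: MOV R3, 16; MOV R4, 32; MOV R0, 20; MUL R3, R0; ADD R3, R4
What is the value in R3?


Register state trace:
  MOV R3, 16  → R3 = 16
  MOV R4, 32  → R4 = 32
  MOV R0, 20  → R0 = 20
  MUL R3, R0  → R3 = 16 * 20 = 320
  ADD R3, R4  → R3 = 320 + 32 = 352
Final: R3 = 352

352


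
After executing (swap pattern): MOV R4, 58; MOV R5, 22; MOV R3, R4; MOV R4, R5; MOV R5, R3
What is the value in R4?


Register state trace (swap pattern):
  MOV R4, 58  → R4 = 58
  MOV R5, 22  → R5 = 22
  MOV R3, R4  → R3 = 58  (save R4)
  MOV R4, R5  → R4 = 22  (R4 gets R5's value)
  MOV R5, R3  → R5 = 58  (R5 gets saved value)
Final: R4 = 22

22


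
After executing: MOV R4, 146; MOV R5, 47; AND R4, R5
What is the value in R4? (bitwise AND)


Register state trace:
  MOV R4, 146  → R4 = 146 (0b10010010)
  MOV R5, 47  → R5 = 47 (0b00101111)
  AND R4, R5  → R4 = 146 AND 47 = 2 (0b00000010)
Final: R4 = 2

2


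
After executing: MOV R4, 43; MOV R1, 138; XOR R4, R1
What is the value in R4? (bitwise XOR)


Register state trace:
  MOV R4, 43  → R4 = 43 (0b00101011)
  MOV R1, 138  → R1 = 138 (0b10001010)
  XOR R4, R1  → R4 = 43 XOR 138 = 161 (0b10100001)
Final: R4 = 161

161


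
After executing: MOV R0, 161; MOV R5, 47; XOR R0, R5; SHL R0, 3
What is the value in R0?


Register state trace:
  MOV R0, 161  → R0 = 161 (0b10100001)
  MOV R5, 47  → R5 = 47 (0b00101111)
  XOR R0, R5  → R0 = 161 XOR 47 = 142 (0b10001110)
  SHL R0, 3  → R0 = 142 << 3 = 1136
Final: R0 = 1136

1136


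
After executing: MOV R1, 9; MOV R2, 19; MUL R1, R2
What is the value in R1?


Register state trace:
  MOV R1, 9  → R1 = 9
  MOV R2, 19  → R2 = 19
  MUL R1, R2  → R1 = 9 * 19 = 171
Final: R1 = 171

171


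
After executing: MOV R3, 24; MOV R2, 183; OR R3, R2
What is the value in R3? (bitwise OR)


Register state trace:
  MOV R3, 24  → R3 = 24 (0b00011000)
  MOV R2, 183  → R2 = 183 (0b10110111)
  OR R3, R2   → R3 = 24 OR 183 = 191 (0b10111111)
Final: R3 = 191

191


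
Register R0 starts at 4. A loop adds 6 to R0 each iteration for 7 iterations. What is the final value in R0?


Starting value: R0 = 4
  Iter 1: R0 = 4 + 6 = 10
  Iter 2: R0 = 10 + 6 = 16
  Iter 3: R0 = 16 + 6 = 22
  Iter 4: R0 = 22 + 6 = 28
  Iter 5: R0 = 28 + 6 = 34
  Iter 6: R0 = 34 + 6 = 40
  Iter 7: R0 = 40 + 6 = 46
Final: R0 = 46

46


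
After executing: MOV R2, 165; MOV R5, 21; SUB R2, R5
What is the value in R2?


Register state trace:
  MOV R2, 165  → R2 = 165
  MOV R5, 21  → R5 = 21
  SUB R2, R5  → R2 = 165 - 21 = 144
Final: R2 = 144

144


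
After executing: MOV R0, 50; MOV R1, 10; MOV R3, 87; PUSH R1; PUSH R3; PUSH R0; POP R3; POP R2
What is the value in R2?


Stack trace (top is rightmost):
  MOV R0, 50  → R0 = 50
  MOV R1, 10  → R1 = 10
  MOV R3, 87  → R3 = 87
  PUSH R1  → stack: [10]
  PUSH R3  → stack: [10, 87]
  PUSH R0  → stack: [10, 87, 50]
  POP R3  → R3 = 50, stack: [10, 87]
  POP R2  → R2 = 87, stack: [10]
Final: R2 = 87

87


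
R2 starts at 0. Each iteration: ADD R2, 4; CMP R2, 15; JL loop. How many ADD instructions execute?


Loop trace (R2 starts at 0, target 15, step 4):
  ADD #1: R2 = 0 + 4 = 4  → 4 < 15, loop
  ADD #2: R2 = 4 + 4 = 8  → 8 < 15, loop
  ADD #3: R2 = 8 + 4 = 12  → 12 < 15, loop
  ADD #4: R2 = 12 + 4 = 16  → 16 >= 15, exit
Total ADD instructions: 4

4


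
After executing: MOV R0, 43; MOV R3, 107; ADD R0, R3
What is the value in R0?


Register state trace:
  MOV R0, 43  → R0 = 43
  MOV R3, 107  → R3 = 107
  ADD R0, R3  → R0 = 43 + 107 = 150
Final: R0 = 150

150


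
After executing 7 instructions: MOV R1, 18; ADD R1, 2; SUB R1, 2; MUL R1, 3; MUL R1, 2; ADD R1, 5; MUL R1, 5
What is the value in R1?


Register state trace:
  MOV R1, 18  → R1 = 18
  ADD R1, 2  → R1 = 18 + 2 = 20
  SUB R1, 2  → R1 = 20 - 2 = 18
  MUL R1, 3  → R1 = 18 * 3 = 54
  MUL R1, 2  → R1 = 54 * 2 = 108
  ADD R1, 5  → R1 = 108 + 5 = 113
  MUL R1, 5  → R1 = 113 * 5 = 565
Final: R1 = 565

565


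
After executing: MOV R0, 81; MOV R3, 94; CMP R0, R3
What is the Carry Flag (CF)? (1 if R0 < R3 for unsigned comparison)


Register state trace:
  MOV R0, 81  → R0 = 81
  MOV R3, 94  → R3 = 94
  CMP R0, R3  → unsigned 81 - 94: borrow occurs
  81 < 94, so CF = 1
CF = 1

1


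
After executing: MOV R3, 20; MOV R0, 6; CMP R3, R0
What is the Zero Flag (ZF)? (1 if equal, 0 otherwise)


Register state trace:
  MOV R3, 20  → R3 = 20
  MOV R0, 6  → R0 = 6
  CMP R3, R0  → computes 20 - 6 = 14
  Result is nonzero, so values are not equal
ZF = 0

0


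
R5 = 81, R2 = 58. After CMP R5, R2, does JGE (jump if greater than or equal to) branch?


Trace:
  R5 = 81, R2 = 58
  CMP R5, R2  → compares 81 vs 58
  JGE checks: is 81 greater than or equal to 58?
  81 > 58, so condition is true
Branch taken: Yes

Yes


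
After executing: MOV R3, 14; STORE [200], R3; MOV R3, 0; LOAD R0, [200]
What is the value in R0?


Register and memory trace:
  MOV R3, 14  → R3 = 14
  STORE [200], R3  → mem[200] = 14
  MOV R3, 0  → R3 = 0
  LOAD R0, [200]  → R0 = mem[200] = 14
Final: R0 = 14

14


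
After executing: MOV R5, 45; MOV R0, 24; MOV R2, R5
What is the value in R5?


Register state trace:
  MOV R5, 45  → R5 = 45
  MOV R0, 24  → R0 = 24
  MOV R2, R5  → R2 = 45
Final: R5 = 45

45


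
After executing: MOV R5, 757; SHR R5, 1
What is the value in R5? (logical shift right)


Register state trace:
  MOV R5, 757  → R5 = 757
  SHR R5, 1  → R5 = 757 >> 1 = 757 // 2^1 = 378
Final: R5 = 378

378


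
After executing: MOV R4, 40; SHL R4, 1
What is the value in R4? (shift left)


Register state trace:
  MOV R4, 40  → R4 = 40
  SHL R4, 1  → R4 = 40 << 1 = 40 * 2^1 = 80
Final: R4 = 80

80


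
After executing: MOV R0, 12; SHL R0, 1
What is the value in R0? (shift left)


Register state trace:
  MOV R0, 12  → R0 = 12
  SHL R0, 1  → R0 = 12 << 1 = 12 * 2^1 = 24
Final: R0 = 24

24


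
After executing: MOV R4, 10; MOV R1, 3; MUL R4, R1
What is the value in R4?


Register state trace:
  MOV R4, 10  → R4 = 10
  MOV R1, 3  → R1 = 3
  MUL R4, R1  → R4 = 10 * 3 = 30
Final: R4 = 30

30


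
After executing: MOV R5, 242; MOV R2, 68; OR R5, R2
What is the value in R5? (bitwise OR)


Register state trace:
  MOV R5, 242  → R5 = 242 (0b11110010)
  MOV R2, 68  → R2 = 68 (0b01000100)
  OR R5, R2   → R5 = 242 OR 68 = 246 (0b11110110)
Final: R5 = 246

246


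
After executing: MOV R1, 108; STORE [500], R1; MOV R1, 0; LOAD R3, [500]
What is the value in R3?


Register and memory trace:
  MOV R1, 108  → R1 = 108
  STORE [500], R1  → mem[500] = 108
  MOV R1, 0  → R1 = 0
  LOAD R3, [500]  → R3 = mem[500] = 108
Final: R3 = 108

108


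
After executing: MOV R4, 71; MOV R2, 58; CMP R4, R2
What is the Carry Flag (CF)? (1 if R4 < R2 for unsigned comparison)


Register state trace:
  MOV R4, 71  → R4 = 71
  MOV R2, 58  → R2 = 58
  CMP R4, R2  → unsigned 71 - 58: no borrow
  71 >= 58, so CF = 0
CF = 0

0


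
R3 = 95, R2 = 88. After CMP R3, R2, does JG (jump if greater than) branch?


Trace:
  R3 = 95, R2 = 88
  CMP R3, R2  → compares 95 vs 88
  JG checks: is 95 greater than 88?
  95 > 88, so condition is true
Branch taken: Yes

Yes


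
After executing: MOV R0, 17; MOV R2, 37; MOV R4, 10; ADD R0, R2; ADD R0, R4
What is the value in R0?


Register state trace:
  MOV R0, 17  → R0 = 17
  MOV R2, 37  → R2 = 37
  MOV R4, 10  → R4 = 10
  ADD R0, R2  → R0 = 17 + 37 = 54
  ADD R0, R4  → R0 = 54 + 10 = 64
Final: R0 = 64

64


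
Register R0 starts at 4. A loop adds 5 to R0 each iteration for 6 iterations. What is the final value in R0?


Starting value: R0 = 4
  Iter 1: R0 = 4 + 5 = 9
  Iter 2: R0 = 9 + 5 = 14
  Iter 3: R0 = 14 + 5 = 19
  Iter 4: R0 = 19 + 5 = 24
  Iter 5: R0 = 24 + 5 = 29
  Iter 6: R0 = 29 + 5 = 34
Final: R0 = 34

34


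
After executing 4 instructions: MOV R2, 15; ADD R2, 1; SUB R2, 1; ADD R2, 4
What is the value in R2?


Register state trace:
  MOV R2, 15  → R2 = 15
  ADD R2, 1  → R2 = 15 + 1 = 16
  SUB R2, 1  → R2 = 16 - 1 = 15
  ADD R2, 4  → R2 = 15 + 4 = 19
Final: R2 = 19

19


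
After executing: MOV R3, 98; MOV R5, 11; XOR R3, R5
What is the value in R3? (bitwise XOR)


Register state trace:
  MOV R3, 98  → R3 = 98 (0b01100010)
  MOV R5, 11  → R5 = 11 (0b00001011)
  XOR R3, R5  → R3 = 98 XOR 11 = 105 (0b01101001)
Final: R3 = 105

105


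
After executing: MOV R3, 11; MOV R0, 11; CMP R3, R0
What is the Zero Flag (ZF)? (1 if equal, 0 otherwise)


Register state trace:
  MOV R3, 11  → R3 = 11
  MOV R0, 11  → R0 = 11
  CMP R3, R0  → computes 11 - 11 = 0
  Result is zero, so values are equal
ZF = 1

1


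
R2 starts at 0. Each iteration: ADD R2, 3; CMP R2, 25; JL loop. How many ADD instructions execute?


Loop trace (R2 starts at 0, target 25, step 3):
  ADD #1: R2 = 0 + 3 = 3  → 3 < 25, loop
  ADD #2: R2 = 3 + 3 = 6  → 6 < 25, loop
  ADD #3: R2 = 6 + 3 = 9  → 9 < 25, loop
  ADD #4: R2 = 9 + 3 = 12  → 12 < 25, loop
  ADD #5: R2 = 12 + 3 = 15  → 15 < 25, loop
  ADD #6: R2 = 15 + 3 = 18  → 18 < 25, loop
  ADD #7: R2 = 18 + 3 = 21  → 21 < 25, loop
  ADD #8: R2 = 21 + 3 = 24  → 24 < 25, loop
  ADD #9: R2 = 24 + 3 = 27  → 27 >= 25, exit
Total ADD instructions: 9

9


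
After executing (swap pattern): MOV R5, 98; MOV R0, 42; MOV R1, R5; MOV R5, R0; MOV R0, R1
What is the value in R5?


Register state trace (swap pattern):
  MOV R5, 98  → R5 = 98
  MOV R0, 42  → R0 = 42
  MOV R1, R5  → R1 = 98  (save R5)
  MOV R5, R0  → R5 = 42  (R5 gets R0's value)
  MOV R0, R1  → R0 = 98  (R0 gets saved value)
Final: R5 = 42

42


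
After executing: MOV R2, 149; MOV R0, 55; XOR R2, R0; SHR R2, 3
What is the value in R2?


Register state trace:
  MOV R2, 149  → R2 = 149 (0b10010101)
  MOV R0, 55  → R0 = 55 (0b00110111)
  XOR R2, R0  → R2 = 149 XOR 55 = 162 (0b10100010)
  SHR R2, 3  → R2 = 162 >> 3 = 20
Final: R2 = 20

20


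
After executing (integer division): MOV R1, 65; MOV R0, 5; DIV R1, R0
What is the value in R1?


Register state trace:
  MOV R1, 65  → R1 = 65
  MOV R0, 5  → R0 = 5
  DIV R1, R0  → R1 = 65 // 5 = 13
Final: R1 = 13

13


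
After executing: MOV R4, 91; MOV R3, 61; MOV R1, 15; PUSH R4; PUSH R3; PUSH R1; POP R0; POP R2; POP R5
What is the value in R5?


Stack trace (top is rightmost):
  MOV R4, 91  → R4 = 91
  MOV R3, 61  → R3 = 61
  MOV R1, 15  → R1 = 15
  PUSH R4  → stack: [91]
  PUSH R3  → stack: [91, 61]
  PUSH R1  → stack: [91, 61, 15]
  POP R0  → R0 = 15, stack: [91, 61]
  POP R2  → R2 = 61, stack: [91]
  POP R5  → R5 = 91, stack: []
Final: R5 = 91

91


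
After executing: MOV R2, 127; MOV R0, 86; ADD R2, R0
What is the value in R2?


Register state trace:
  MOV R2, 127  → R2 = 127
  MOV R0, 86  → R0 = 86
  ADD R2, R0  → R2 = 127 + 86 = 213
Final: R2 = 213

213


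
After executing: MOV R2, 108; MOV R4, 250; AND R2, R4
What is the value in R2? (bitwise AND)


Register state trace:
  MOV R2, 108  → R2 = 108 (0b01101100)
  MOV R4, 250  → R4 = 250 (0b11111010)
  AND R2, R4  → R2 = 108 AND 250 = 104 (0b01101000)
Final: R2 = 104

104


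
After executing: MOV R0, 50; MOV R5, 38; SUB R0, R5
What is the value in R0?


Register state trace:
  MOV R0, 50  → R0 = 50
  MOV R5, 38  → R5 = 38
  SUB R0, R5  → R0 = 50 - 38 = 12
Final: R0 = 12

12


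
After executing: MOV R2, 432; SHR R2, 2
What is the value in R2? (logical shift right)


Register state trace:
  MOV R2, 432  → R2 = 432
  SHR R2, 2  → R2 = 432 >> 2 = 432 // 2^2 = 108
Final: R2 = 108

108


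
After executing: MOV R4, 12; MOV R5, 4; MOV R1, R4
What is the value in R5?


Register state trace:
  MOV R4, 12  → R4 = 12
  MOV R5, 4  → R5 = 4
  MOV R1, R4  → R1 = 12
Final: R5 = 4

4


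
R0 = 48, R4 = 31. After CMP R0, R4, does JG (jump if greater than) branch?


Trace:
  R0 = 48, R4 = 31
  CMP R0, R4  → compares 48 vs 31
  JG checks: is 48 greater than 31?
  48 > 31, so condition is true
Branch taken: Yes

Yes


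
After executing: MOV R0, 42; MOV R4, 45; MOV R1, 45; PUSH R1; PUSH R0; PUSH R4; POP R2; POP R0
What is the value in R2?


Stack trace (top is rightmost):
  MOV R0, 42  → R0 = 42
  MOV R4, 45  → R4 = 45
  MOV R1, 45  → R1 = 45
  PUSH R1  → stack: [45]
  PUSH R0  → stack: [45, 42]
  PUSH R4  → stack: [45, 42, 45]
  POP R2  → R2 = 45, stack: [45, 42]
  POP R0  → R0 = 42, stack: [45]
Final: R2 = 45

45


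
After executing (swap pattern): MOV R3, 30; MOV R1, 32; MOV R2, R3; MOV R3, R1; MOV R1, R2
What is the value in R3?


Register state trace (swap pattern):
  MOV R3, 30  → R3 = 30
  MOV R1, 32  → R1 = 32
  MOV R2, R3  → R2 = 30  (save R3)
  MOV R3, R1  → R3 = 32  (R3 gets R1's value)
  MOV R1, R2  → R1 = 30  (R1 gets saved value)
Final: R3 = 32

32


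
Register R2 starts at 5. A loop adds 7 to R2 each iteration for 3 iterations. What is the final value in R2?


Starting value: R2 = 5
  Iter 1: R2 = 5 + 7 = 12
  Iter 2: R2 = 12 + 7 = 19
  Iter 3: R2 = 19 + 7 = 26
Final: R2 = 26

26


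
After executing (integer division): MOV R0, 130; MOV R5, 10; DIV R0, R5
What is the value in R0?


Register state trace:
  MOV R0, 130  → R0 = 130
  MOV R5, 10  → R5 = 10
  DIV R0, R5  → R0 = 130 // 10 = 13
Final: R0 = 13

13


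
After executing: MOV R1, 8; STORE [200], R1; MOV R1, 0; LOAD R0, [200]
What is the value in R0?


Register and memory trace:
  MOV R1, 8  → R1 = 8
  STORE [200], R1  → mem[200] = 8
  MOV R1, 0  → R1 = 0
  LOAD R0, [200]  → R0 = mem[200] = 8
Final: R0 = 8

8


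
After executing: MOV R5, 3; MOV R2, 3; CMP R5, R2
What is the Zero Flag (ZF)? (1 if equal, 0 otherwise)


Register state trace:
  MOV R5, 3  → R5 = 3
  MOV R2, 3  → R2 = 3
  CMP R5, R2  → computes 3 - 3 = 0
  Result is zero, so values are equal
ZF = 1

1


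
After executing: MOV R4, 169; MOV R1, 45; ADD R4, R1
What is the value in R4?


Register state trace:
  MOV R4, 169  → R4 = 169
  MOV R1, 45  → R1 = 45
  ADD R4, R1  → R4 = 169 + 45 = 214
Final: R4 = 214

214


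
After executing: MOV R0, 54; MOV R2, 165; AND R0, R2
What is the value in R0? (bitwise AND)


Register state trace:
  MOV R0, 54  → R0 = 54 (0b00110110)
  MOV R2, 165  → R2 = 165 (0b10100101)
  AND R0, R2  → R0 = 54 AND 165 = 36 (0b00100100)
Final: R0 = 36

36


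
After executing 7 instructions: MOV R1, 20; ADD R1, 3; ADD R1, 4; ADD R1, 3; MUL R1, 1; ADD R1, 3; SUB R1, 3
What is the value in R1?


Register state trace:
  MOV R1, 20  → R1 = 20
  ADD R1, 3  → R1 = 20 + 3 = 23
  ADD R1, 4  → R1 = 23 + 4 = 27
  ADD R1, 3  → R1 = 27 + 3 = 30
  MUL R1, 1  → R1 = 30 * 1 = 30
  ADD R1, 3  → R1 = 30 + 3 = 33
  SUB R1, 3  → R1 = 33 - 3 = 30
Final: R1 = 30

30


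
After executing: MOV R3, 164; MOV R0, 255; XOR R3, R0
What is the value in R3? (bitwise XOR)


Register state trace:
  MOV R3, 164  → R3 = 164 (0b10100100)
  MOV R0, 255  → R0 = 255 (0b11111111)
  XOR R3, R0  → R3 = 164 XOR 255 = 91 (0b01011011)
Final: R3 = 91

91


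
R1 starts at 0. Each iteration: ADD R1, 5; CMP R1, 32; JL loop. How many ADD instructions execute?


Loop trace (R1 starts at 0, target 32, step 5):
  ADD #1: R1 = 0 + 5 = 5  → 5 < 32, loop
  ADD #2: R1 = 5 + 5 = 10  → 10 < 32, loop
  ADD #3: R1 = 10 + 5 = 15  → 15 < 32, loop
  ADD #4: R1 = 15 + 5 = 20  → 20 < 32, loop
  ADD #5: R1 = 20 + 5 = 25  → 25 < 32, loop
  ADD #6: R1 = 25 + 5 = 30  → 30 < 32, loop
  ADD #7: R1 = 30 + 5 = 35  → 35 >= 32, exit
Total ADD instructions: 7

7


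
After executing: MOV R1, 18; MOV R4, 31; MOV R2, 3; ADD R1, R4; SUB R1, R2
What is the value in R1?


Register state trace:
  MOV R1, 18  → R1 = 18
  MOV R4, 31  → R4 = 31
  MOV R2, 3  → R2 = 3
  ADD R1, R4  → R1 = 18 + 31 = 49
  SUB R1, R2  → R1 = 49 - 3 = 46
Final: R1 = 46

46


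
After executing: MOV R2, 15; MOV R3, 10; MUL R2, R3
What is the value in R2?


Register state trace:
  MOV R2, 15  → R2 = 15
  MOV R3, 10  → R3 = 10
  MUL R2, R3  → R2 = 15 * 10 = 150
Final: R2 = 150

150


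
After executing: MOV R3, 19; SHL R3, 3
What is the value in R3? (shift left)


Register state trace:
  MOV R3, 19  → R3 = 19
  SHL R3, 3  → R3 = 19 << 3 = 19 * 2^3 = 152
Final: R3 = 152

152


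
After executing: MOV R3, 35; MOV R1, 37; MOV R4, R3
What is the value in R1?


Register state trace:
  MOV R3, 35  → R3 = 35
  MOV R1, 37  → R1 = 37
  MOV R4, R3  → R4 = 35
Final: R1 = 37

37


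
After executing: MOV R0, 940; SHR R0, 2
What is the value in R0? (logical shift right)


Register state trace:
  MOV R0, 940  → R0 = 940
  SHR R0, 2  → R0 = 940 >> 2 = 940 // 2^2 = 235
Final: R0 = 235

235


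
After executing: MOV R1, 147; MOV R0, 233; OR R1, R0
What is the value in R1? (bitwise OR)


Register state trace:
  MOV R1, 147  → R1 = 147 (0b10010011)
  MOV R0, 233  → R0 = 233 (0b11101001)
  OR R1, R0   → R1 = 147 OR 233 = 251 (0b11111011)
Final: R1 = 251

251


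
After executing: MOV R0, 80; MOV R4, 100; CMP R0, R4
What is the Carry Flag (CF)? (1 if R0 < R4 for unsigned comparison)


Register state trace:
  MOV R0, 80  → R0 = 80
  MOV R4, 100  → R4 = 100
  CMP R0, R4  → unsigned 80 - 100: borrow occurs
  80 < 100, so CF = 1
CF = 1

1


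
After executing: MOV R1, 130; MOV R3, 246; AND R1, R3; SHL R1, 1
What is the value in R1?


Register state trace:
  MOV R1, 130  → R1 = 130 (0b10000010)
  MOV R3, 246  → R3 = 246 (0b11110110)
  AND R1, R3  → R1 = 130 AND 246 = 130 (0b10000010)
  SHL R1, 1  → R1 = 130 << 1 = 260
Final: R1 = 260

260


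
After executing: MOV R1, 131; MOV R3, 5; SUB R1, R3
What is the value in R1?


Register state trace:
  MOV R1, 131  → R1 = 131
  MOV R3, 5  → R3 = 5
  SUB R1, R3  → R1 = 131 - 5 = 126
Final: R1 = 126

126


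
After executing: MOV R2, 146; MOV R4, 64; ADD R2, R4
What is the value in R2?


Register state trace:
  MOV R2, 146  → R2 = 146
  MOV R4, 64  → R4 = 64
  ADD R2, R4  → R2 = 146 + 64 = 210
Final: R2 = 210

210


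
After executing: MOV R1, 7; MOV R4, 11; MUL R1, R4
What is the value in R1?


Register state trace:
  MOV R1, 7  → R1 = 7
  MOV R4, 11  → R4 = 11
  MUL R1, R4  → R1 = 7 * 11 = 77
Final: R1 = 77

77


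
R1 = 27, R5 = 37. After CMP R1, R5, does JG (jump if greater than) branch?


Trace:
  R1 = 27, R5 = 37
  CMP R1, R5  → compares 27 vs 37
  JG checks: is 27 greater than 37?
  27 < 37, so condition is false
Branch taken: No

No


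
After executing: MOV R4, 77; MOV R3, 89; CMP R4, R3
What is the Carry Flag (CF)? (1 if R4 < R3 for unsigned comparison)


Register state trace:
  MOV R4, 77  → R4 = 77
  MOV R3, 89  → R3 = 89
  CMP R4, R3  → unsigned 77 - 89: borrow occurs
  77 < 89, so CF = 1
CF = 1

1


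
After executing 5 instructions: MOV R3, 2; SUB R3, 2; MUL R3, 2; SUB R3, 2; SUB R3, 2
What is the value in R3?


Register state trace:
  MOV R3, 2  → R3 = 2
  SUB R3, 2  → R3 = 2 - 2 = 0
  MUL R3, 2  → R3 = 0 * 2 = 0
  SUB R3, 2  → R3 = 0 - 2 = -2
  SUB R3, 2  → R3 = -2 - 2 = -4
Final: R3 = -4

-4


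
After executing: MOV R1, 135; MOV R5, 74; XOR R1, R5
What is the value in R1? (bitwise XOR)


Register state trace:
  MOV R1, 135  → R1 = 135 (0b10000111)
  MOV R5, 74  → R5 = 74 (0b01001010)
  XOR R1, R5  → R1 = 135 XOR 74 = 205 (0b11001101)
Final: R1 = 205

205


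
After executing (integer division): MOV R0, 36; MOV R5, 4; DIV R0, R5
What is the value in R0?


Register state trace:
  MOV R0, 36  → R0 = 36
  MOV R5, 4  → R5 = 4
  DIV R0, R5  → R0 = 36 // 4 = 9
Final: R0 = 9

9


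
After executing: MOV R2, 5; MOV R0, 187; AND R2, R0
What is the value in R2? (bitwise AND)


Register state trace:
  MOV R2, 5  → R2 = 5 (0b00000101)
  MOV R0, 187  → R0 = 187 (0b10111011)
  AND R2, R0  → R2 = 5 AND 187 = 1 (0b00000001)
Final: R2 = 1

1


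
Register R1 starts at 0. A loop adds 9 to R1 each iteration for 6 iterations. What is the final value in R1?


Starting value: R1 = 0
  Iter 1: R1 = 0 + 9 = 9
  Iter 2: R1 = 9 + 9 = 18
  Iter 3: R1 = 18 + 9 = 27
  Iter 4: R1 = 27 + 9 = 36
  Iter 5: R1 = 36 + 9 = 45
  Iter 6: R1 = 45 + 9 = 54
Final: R1 = 54

54


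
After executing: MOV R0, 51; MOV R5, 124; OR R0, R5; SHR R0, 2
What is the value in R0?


Register state trace:
  MOV R0, 51  → R0 = 51 (0b00110011)
  MOV R5, 124  → R5 = 124 (0b01111100)
  OR R0, R5  → R0 = 51 OR 124 = 127 (0b01111111)
  SHR R0, 2  → R0 = 127 >> 2 = 31
Final: R0 = 31

31


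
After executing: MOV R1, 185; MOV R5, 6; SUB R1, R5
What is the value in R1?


Register state trace:
  MOV R1, 185  → R1 = 185
  MOV R5, 6  → R5 = 6
  SUB R1, R5  → R1 = 185 - 6 = 179
Final: R1 = 179

179


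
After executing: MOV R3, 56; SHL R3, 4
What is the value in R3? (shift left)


Register state trace:
  MOV R3, 56  → R3 = 56
  SHL R3, 4  → R3 = 56 << 4 = 56 * 2^4 = 896
Final: R3 = 896

896


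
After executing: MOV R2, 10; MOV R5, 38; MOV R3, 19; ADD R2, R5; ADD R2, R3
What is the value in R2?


Register state trace:
  MOV R2, 10  → R2 = 10
  MOV R5, 38  → R5 = 38
  MOV R3, 19  → R3 = 19
  ADD R2, R5  → R2 = 10 + 38 = 48
  ADD R2, R3  → R2 = 48 + 19 = 67
Final: R2 = 67

67


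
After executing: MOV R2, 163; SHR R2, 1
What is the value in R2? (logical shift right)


Register state trace:
  MOV R2, 163  → R2 = 163
  SHR R2, 1  → R2 = 163 >> 1 = 163 // 2^1 = 81
Final: R2 = 81

81


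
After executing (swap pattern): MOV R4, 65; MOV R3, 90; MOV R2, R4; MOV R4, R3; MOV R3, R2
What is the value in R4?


Register state trace (swap pattern):
  MOV R4, 65  → R4 = 65
  MOV R3, 90  → R3 = 90
  MOV R2, R4  → R2 = 65  (save R4)
  MOV R4, R3  → R4 = 90  (R4 gets R3's value)
  MOV R3, R2  → R3 = 65  (R3 gets saved value)
Final: R4 = 90

90


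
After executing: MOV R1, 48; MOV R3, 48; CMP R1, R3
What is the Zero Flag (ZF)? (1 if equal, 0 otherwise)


Register state trace:
  MOV R1, 48  → R1 = 48
  MOV R3, 48  → R3 = 48
  CMP R1, R3  → computes 48 - 48 = 0
  Result is zero, so values are equal
ZF = 1

1


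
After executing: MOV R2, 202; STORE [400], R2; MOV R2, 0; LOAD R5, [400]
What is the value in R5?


Register and memory trace:
  MOV R2, 202  → R2 = 202
  STORE [400], R2  → mem[400] = 202
  MOV R2, 0  → R2 = 0
  LOAD R5, [400]  → R5 = mem[400] = 202
Final: R5 = 202

202


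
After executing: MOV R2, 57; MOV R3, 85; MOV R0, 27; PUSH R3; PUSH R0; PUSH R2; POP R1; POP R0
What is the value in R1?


Stack trace (top is rightmost):
  MOV R2, 57  → R2 = 57
  MOV R3, 85  → R3 = 85
  MOV R0, 27  → R0 = 27
  PUSH R3  → stack: [85]
  PUSH R0  → stack: [85, 27]
  PUSH R2  → stack: [85, 27, 57]
  POP R1  → R1 = 57, stack: [85, 27]
  POP R0  → R0 = 27, stack: [85]
Final: R1 = 57

57


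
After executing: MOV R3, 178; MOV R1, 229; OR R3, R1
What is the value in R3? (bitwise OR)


Register state trace:
  MOV R3, 178  → R3 = 178 (0b10110010)
  MOV R1, 229  → R1 = 229 (0b11100101)
  OR R3, R1   → R3 = 178 OR 229 = 247 (0b11110111)
Final: R3 = 247

247


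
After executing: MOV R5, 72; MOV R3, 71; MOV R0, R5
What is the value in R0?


Register state trace:
  MOV R5, 72  → R5 = 72
  MOV R3, 71  → R3 = 71
  MOV R0, R5  → R0 = 72
Final: R0 = 72

72


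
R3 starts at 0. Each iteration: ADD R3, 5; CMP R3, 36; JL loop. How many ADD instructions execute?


Loop trace (R3 starts at 0, target 36, step 5):
  ADD #1: R3 = 0 + 5 = 5  → 5 < 36, loop
  ADD #2: R3 = 5 + 5 = 10  → 10 < 36, loop
  ADD #3: R3 = 10 + 5 = 15  → 15 < 36, loop
  ADD #4: R3 = 15 + 5 = 20  → 20 < 36, loop
  ADD #5: R3 = 20 + 5 = 25  → 25 < 36, loop
  ADD #6: R3 = 25 + 5 = 30  → 30 < 36, loop
  ADD #7: R3 = 30 + 5 = 35  → 35 < 36, loop
  ADD #8: R3 = 35 + 5 = 40  → 40 >= 36, exit
Total ADD instructions: 8

8


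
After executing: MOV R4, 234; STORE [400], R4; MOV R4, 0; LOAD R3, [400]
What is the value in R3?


Register and memory trace:
  MOV R4, 234  → R4 = 234
  STORE [400], R4  → mem[400] = 234
  MOV R4, 0  → R4 = 0
  LOAD R3, [400]  → R3 = mem[400] = 234
Final: R3 = 234

234


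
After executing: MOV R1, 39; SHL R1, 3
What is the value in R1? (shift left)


Register state trace:
  MOV R1, 39  → R1 = 39
  SHL R1, 3  → R1 = 39 << 3 = 39 * 2^3 = 312
Final: R1 = 312

312


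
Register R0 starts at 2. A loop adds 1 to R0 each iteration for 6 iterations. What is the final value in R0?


Starting value: R0 = 2
  Iter 1: R0 = 2 + 1 = 3
  Iter 2: R0 = 3 + 1 = 4
  Iter 3: R0 = 4 + 1 = 5
  Iter 4: R0 = 5 + 1 = 6
  Iter 5: R0 = 6 + 1 = 7
  Iter 6: R0 = 7 + 1 = 8
Final: R0 = 8

8


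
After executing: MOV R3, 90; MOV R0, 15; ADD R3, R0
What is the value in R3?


Register state trace:
  MOV R3, 90  → R3 = 90
  MOV R0, 15  → R0 = 15
  ADD R3, R0  → R3 = 90 + 15 = 105
Final: R3 = 105

105


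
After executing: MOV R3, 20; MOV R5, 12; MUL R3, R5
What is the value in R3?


Register state trace:
  MOV R3, 20  → R3 = 20
  MOV R5, 12  → R5 = 12
  MUL R3, R5  → R3 = 20 * 12 = 240
Final: R3 = 240

240


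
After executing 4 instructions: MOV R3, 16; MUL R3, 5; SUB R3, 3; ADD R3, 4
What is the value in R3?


Register state trace:
  MOV R3, 16  → R3 = 16
  MUL R3, 5  → R3 = 16 * 5 = 80
  SUB R3, 3  → R3 = 80 - 3 = 77
  ADD R3, 4  → R3 = 77 + 4 = 81
Final: R3 = 81

81


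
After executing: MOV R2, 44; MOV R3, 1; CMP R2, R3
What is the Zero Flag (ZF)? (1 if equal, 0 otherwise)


Register state trace:
  MOV R2, 44  → R2 = 44
  MOV R3, 1  → R3 = 1
  CMP R2, R3  → computes 44 - 1 = 43
  Result is nonzero, so values are not equal
ZF = 0

0


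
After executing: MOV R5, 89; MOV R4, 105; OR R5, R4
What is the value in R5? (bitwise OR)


Register state trace:
  MOV R5, 89  → R5 = 89 (0b01011001)
  MOV R4, 105  → R4 = 105 (0b01101001)
  OR R5, R4   → R5 = 89 OR 105 = 121 (0b01111001)
Final: R5 = 121

121


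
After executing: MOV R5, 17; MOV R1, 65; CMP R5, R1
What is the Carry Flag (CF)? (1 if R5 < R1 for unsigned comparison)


Register state trace:
  MOV R5, 17  → R5 = 17
  MOV R1, 65  → R1 = 65
  CMP R5, R1  → unsigned 17 - 65: borrow occurs
  17 < 65, so CF = 1
CF = 1

1


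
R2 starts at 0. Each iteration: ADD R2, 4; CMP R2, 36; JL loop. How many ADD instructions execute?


Loop trace (R2 starts at 0, target 36, step 4):
  ADD #1: R2 = 0 + 4 = 4  → 4 < 36, loop
  ADD #2: R2 = 4 + 4 = 8  → 8 < 36, loop
  ADD #3: R2 = 8 + 4 = 12  → 12 < 36, loop
  ADD #4: R2 = 12 + 4 = 16  → 16 < 36, loop
  ADD #5: R2 = 16 + 4 = 20  → 20 < 36, loop
  ADD #6: R2 = 20 + 4 = 24  → 24 < 36, loop
  ADD #7: R2 = 24 + 4 = 28  → 28 < 36, loop
  ADD #8: R2 = 28 + 4 = 32  → 32 < 36, loop
  ADD #9: R2 = 32 + 4 = 36  → 36 >= 36, exit
Total ADD instructions: 9

9


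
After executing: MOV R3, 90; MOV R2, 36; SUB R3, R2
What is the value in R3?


Register state trace:
  MOV R3, 90  → R3 = 90
  MOV R2, 36  → R2 = 36
  SUB R3, R2  → R3 = 90 - 36 = 54
Final: R3 = 54

54


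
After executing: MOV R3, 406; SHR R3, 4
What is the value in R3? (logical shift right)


Register state trace:
  MOV R3, 406  → R3 = 406
  SHR R3, 4  → R3 = 406 >> 4 = 406 // 2^4 = 25
Final: R3 = 25

25


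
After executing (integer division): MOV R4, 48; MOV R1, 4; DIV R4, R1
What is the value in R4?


Register state trace:
  MOV R4, 48  → R4 = 48
  MOV R1, 4  → R1 = 4
  DIV R4, R1  → R4 = 48 // 4 = 12
Final: R4 = 12

12


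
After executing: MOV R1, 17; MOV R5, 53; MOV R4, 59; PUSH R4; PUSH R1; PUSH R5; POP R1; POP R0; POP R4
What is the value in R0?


Stack trace (top is rightmost):
  MOV R1, 17  → R1 = 17
  MOV R5, 53  → R5 = 53
  MOV R4, 59  → R4 = 59
  PUSH R4  → stack: [59]
  PUSH R1  → stack: [59, 17]
  PUSH R5  → stack: [59, 17, 53]
  POP R1  → R1 = 53, stack: [59, 17]
  POP R0  → R0 = 17, stack: [59]
  POP R4  → R4 = 59, stack: []
Final: R0 = 17

17


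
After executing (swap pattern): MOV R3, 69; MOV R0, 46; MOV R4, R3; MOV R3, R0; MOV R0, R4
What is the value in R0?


Register state trace (swap pattern):
  MOV R3, 69  → R3 = 69
  MOV R0, 46  → R0 = 46
  MOV R4, R3  → R4 = 69  (save R3)
  MOV R3, R0  → R3 = 46  (R3 gets R0's value)
  MOV R0, R4  → R0 = 69  (R0 gets saved value)
Final: R0 = 69

69


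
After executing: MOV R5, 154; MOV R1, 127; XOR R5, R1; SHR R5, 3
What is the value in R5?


Register state trace:
  MOV R5, 154  → R5 = 154 (0b10011010)
  MOV R1, 127  → R1 = 127 (0b01111111)
  XOR R5, R1  → R5 = 154 XOR 127 = 229 (0b11100101)
  SHR R5, 3  → R5 = 229 >> 3 = 28
Final: R5 = 28

28


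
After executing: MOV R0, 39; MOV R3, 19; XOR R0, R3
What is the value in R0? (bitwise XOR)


Register state trace:
  MOV R0, 39  → R0 = 39 (0b00100111)
  MOV R3, 19  → R3 = 19 (0b00010011)
  XOR R0, R3  → R0 = 39 XOR 19 = 52 (0b00110100)
Final: R0 = 52

52


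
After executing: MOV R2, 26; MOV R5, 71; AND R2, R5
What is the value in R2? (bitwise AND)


Register state trace:
  MOV R2, 26  → R2 = 26 (0b00011010)
  MOV R5, 71  → R5 = 71 (0b01000111)
  AND R2, R5  → R2 = 26 AND 71 = 2 (0b00000010)
Final: R2 = 2

2


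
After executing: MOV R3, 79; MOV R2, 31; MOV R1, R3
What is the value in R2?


Register state trace:
  MOV R3, 79  → R3 = 79
  MOV R2, 31  → R2 = 31
  MOV R1, R3  → R1 = 79
Final: R2 = 31

31
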